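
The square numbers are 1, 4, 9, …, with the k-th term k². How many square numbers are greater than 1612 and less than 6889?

42

The n-th square number is n².
Smallest index with value > 1612: n = 41 (giving 1681).
Largest index with value < 6889: n = 82 (giving 6724).
Indices 41 through 82: 42 terms.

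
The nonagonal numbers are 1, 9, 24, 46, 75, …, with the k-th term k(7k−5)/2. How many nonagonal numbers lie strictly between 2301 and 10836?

29

The n-th nonagonal number is n(7n−5)/2.
Smallest index with value > 2301: n = 27 (giving 2484).
Largest index with value < 10836: n = 55 (giving 10450).
Indices 27 through 55: 29 terms.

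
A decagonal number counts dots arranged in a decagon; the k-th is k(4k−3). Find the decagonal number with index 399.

635607

The 399th decagonal number is n(4n−3) with n = 399.
399·(4·399 − 3) = 399·1593 = 635607.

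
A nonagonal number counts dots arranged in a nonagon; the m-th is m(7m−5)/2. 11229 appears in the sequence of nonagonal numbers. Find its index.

Set n(7n−5)/2 = 11229, giving 7n² − 5n − 22458 = 0.
The discriminant is 25 + 56·11229 = 628849, and √628849 = 793.
So n = (5 + 793) / 14 = 798/14 = 57.

57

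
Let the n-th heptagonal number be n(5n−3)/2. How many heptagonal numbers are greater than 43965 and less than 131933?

The n-th heptagonal number is n(5n−3)/2.
Smallest index with value > 43965: n = 133 (giving 44023).
Largest index with value < 131933: n = 230 (giving 131905).
Indices 133 through 230: 98 terms.

98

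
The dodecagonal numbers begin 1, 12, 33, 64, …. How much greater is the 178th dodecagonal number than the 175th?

5283

178·(5·178 − 4) = 157708 and 175·(5·175 − 4) = 152425.
Difference: 157708 − 152425 = 5283.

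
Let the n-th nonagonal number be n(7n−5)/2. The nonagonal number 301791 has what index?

Set n(7n−5)/2 = 301791, giving 7n² − 5n − 603582 = 0.
So n = (5 + 4111) / 14 = 4116/14 = 294.

294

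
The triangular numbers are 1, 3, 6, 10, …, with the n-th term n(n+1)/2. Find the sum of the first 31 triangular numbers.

Σ i(i+1)/2 = (Σi² + Σi) / 2 over i = 1..31.
Σi = 496 and Σi² = 10416.
(1·10416 + 1·496) / 2 = 10912/2 = 5456.

5456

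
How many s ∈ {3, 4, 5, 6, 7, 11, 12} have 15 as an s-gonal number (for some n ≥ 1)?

2

s = 3: P(3, 5) = 15. ✓
s = 4: P(4, 3) = 9 and P(4, 4) = 16; 15 is not s-gonal.
s = 5: P(5, 3) = 12 and P(5, 4) = 22; 15 is not s-gonal.
s = 6: P(6, 3) = 15. ✓
s = 7: P(7, 2) = 7 and P(7, 3) = 18; 15 is not s-gonal.
s = 11: P(11, 2) = 11 and P(11, 3) = 30; 15 is not s-gonal.
s = 12: P(12, 2) = 12 and P(12, 3) = 33; 15 is not s-gonal.
Hits: s ∈ {3, 6} → 2.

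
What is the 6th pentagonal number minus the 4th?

29

6·(3·6 − 1)/2 = 51 and 4·(3·4 − 1)/2 = 22.
Difference: 51 − 22 = 29.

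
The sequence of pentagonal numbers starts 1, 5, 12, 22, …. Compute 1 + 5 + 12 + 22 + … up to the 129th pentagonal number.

Σ i(3i−1)/2 = (3Σi² − Σi) / 2 over i = 1..129.
Σi = 8385 and Σi² = 723905.
(3·723905 − 1·8385) / 2 = 2163330/2 = 1081665.

1081665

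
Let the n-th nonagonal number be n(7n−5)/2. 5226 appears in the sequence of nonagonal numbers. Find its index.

Set n(7n−5)/2 = 5226, giving 7n² − 5n − 10452 = 0.
The discriminant is 25 + 56·5226 = 292681, and √292681 = 541.
So n = (5 + 541) / 14 = 546/14 = 39.
Check: 39·(7·39 − 5)/2 = 5226. ✓

39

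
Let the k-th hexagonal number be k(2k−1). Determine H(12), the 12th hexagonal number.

276

12·(2·12 − 1) = 12·23 = 276.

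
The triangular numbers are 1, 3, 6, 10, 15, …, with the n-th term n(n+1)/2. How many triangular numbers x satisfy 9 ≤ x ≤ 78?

The n-th triangular number is n(n+1)/2.
Smallest index with value ≥ 9: n = 4 (giving 10).
Largest index with value ≤ 78: n = 12 (giving 78).
Indices 4 through 12: 9 terms.

9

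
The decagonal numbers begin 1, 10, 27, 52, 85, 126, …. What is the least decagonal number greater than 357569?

Solve n(4n−3) > 357569 for integer n.
The largest n with value ≤ 357569 is 299 (since 356707 ≤ 357569 < 359100), so the first above is n = 300, value 359100.

359100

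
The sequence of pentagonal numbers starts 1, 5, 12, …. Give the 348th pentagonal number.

181482

The 348th pentagonal number is n(3n−1)/2 with n = 348.
348·(3·348 − 1)/2 = 348·1043/2 = 181482.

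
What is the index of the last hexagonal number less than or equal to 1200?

24

Solve n(2n−1) ≤ 1200 for integer n.
n = 24 gives 1128 ≤ 1200, while n = 25 gives 1225 > 1200; so the answer is index 24.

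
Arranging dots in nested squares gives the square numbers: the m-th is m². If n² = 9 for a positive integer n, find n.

We need n² = 9, so n = √9 = 3.

3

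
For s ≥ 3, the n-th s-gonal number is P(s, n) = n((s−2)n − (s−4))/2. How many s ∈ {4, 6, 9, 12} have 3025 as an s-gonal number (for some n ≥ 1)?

s = 4: P(4, 55) = 3025. ✓
s = 6: P(6, 39) = 3003 and P(6, 40) = 3160; 3025 is not s-gonal.
s = 9: P(9, 29) = 2871 and P(9, 30) = 3075; 3025 is not s-gonal.
s = 12: P(12, 25) = 3025. ✓
Hits: s ∈ {4, 12} → 2.

2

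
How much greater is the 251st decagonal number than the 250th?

2001

Consecutive decagonal numbers differ by 8n − 7: here 8·251 − 7 = 2001.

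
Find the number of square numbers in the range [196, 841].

16

The n-th square number is n².
Smallest index with value ≥ 196: n = 14 (giving 196).
Largest index with value ≤ 841: n = 29 (giving 841).
Indices 14 through 29: 16 terms.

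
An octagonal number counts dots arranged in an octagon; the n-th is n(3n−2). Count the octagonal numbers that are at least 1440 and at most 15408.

50

The n-th octagonal number is n(3n−2).
Smallest index with value ≥ 1440: n = 23 (giving 1541).
Largest index with value ≤ 15408: n = 72 (giving 15408).
Indices 23 through 72: 50 terms.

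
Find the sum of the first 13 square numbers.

Σ_{i=1}^{13} i² = 13·14·27/6 = 819.

819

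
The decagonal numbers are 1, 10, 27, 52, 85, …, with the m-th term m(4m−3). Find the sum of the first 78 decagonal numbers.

Σ i(4i−3) = 4Σi² − 3Σi over i = 1..78.
Σi = 3081 and Σi² = 161239.
4·161239 − 3·3081 = 635713.

635713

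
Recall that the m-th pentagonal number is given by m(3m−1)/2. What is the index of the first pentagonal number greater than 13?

4

Solve n(3n−1)/2 > 13 for integer n.
The largest n with value ≤ 13 is 3 (since 12 ≤ 13 < 22), so the first above is n = 4, value 22.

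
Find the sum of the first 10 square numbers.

Σ_{i=1}^{10} i² = 10·11·21/6 = 385.

385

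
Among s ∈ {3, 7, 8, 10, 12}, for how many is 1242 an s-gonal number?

1

s = 3: P(3, 49) = 1225 and P(3, 50) = 1275; 1242 is not s-gonal.
s = 7: P(7, 22) = 1177 and P(7, 23) = 1288; 1242 is not s-gonal.
s = 8: P(8, 20) = 1160 and P(8, 21) = 1281; 1242 is not s-gonal.
s = 10: P(10, 18) = 1242. ✓
s = 12: P(12, 16) = 1216 and P(12, 17) = 1377; 1242 is not s-gonal.
Hits: s ∈ {10} → 1.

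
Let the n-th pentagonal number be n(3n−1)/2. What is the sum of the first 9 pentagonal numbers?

Σ i(3i−1)/2 = (3Σi² − Σi) / 2 over i = 1..9.
Σi = 45 and Σi² = 285.
(3·285 − 1·45) / 2 = 810/2 = 405.

405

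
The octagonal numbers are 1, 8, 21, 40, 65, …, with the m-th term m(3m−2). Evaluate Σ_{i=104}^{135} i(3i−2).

Σ i(3i−2) = 3Σi² − 2Σi over i = 104..135.
Σi = 9180 − 5356 = 3824 and Σi² = 829260 − 369564 = 459696.
3·459696 − 2·3824 = 1371440.

1371440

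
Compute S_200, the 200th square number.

The 200th square number is n² with n = 200.
200² = 40000.

40000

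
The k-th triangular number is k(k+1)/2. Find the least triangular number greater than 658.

666

Solve n(n+1)/2 > 658 for integer n.
The largest n with value ≤ 658 is 35 (since 630 ≤ 658 < 666), so the first above is n = 36, value 666.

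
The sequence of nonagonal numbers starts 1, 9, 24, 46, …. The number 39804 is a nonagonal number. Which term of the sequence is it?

107

Set n(7n−5)/2 = 39804, giving 7n² − 5n − 79608 = 0.
The discriminant is 25 + 56·39804 = 2229049, and √2229049 = 1493.
So n = (5 + 1493) / 14 = 1498/14 = 107.
Check: 107·(7·107 − 5)/2 = 39804. ✓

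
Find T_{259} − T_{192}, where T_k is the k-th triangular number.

15142

259·260/2 = 33670 and 192·193/2 = 18528.
Difference: 33670 − 18528 = 15142.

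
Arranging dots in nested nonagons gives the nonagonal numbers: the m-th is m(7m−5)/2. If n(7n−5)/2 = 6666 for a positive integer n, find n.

44

Set n(7n−5)/2 = 6666, giving 7n² − 5n − 13332 = 0.
So n = (5 + 611) / 14 = 616/14 = 44.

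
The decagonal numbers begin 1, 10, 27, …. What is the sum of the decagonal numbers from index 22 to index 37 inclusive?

Σ i(4i−3) = 4Σi² − 3Σi over i = 22..37.
Σi = 703 − 231 = 472 and Σi² = 17575 − 3311 = 14264.
4·14264 − 3·472 = 55640.

55640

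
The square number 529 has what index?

23

We need n² = 529, so n = √529 = 23.
Check: 23² = 529. ✓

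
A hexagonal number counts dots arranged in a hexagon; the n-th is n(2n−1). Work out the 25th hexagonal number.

1225

The 25th hexagonal number is n(2n−1) with n = 25.
25·(2·25 − 1) = 25·49 = 1225.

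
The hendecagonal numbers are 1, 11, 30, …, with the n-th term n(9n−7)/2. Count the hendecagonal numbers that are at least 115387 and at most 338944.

114

The n-th hendecagonal number is n(9n−7)/2.
Smallest index with value ≥ 115387: n = 161 (giving 116081).
Largest index with value ≤ 338944: n = 274 (giving 336883).
Indices 161 through 274: 114 terms.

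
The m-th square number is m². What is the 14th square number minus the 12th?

52

14² = 196 and 12² = 144.
Difference: 196 − 144 = 52.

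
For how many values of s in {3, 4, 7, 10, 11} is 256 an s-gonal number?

1

s = 3: P(3, 22) = 253 and P(3, 23) = 276; 256 is not s-gonal.
s = 4: P(4, 16) = 256. ✓
s = 7: P(7, 10) = 235 and P(7, 11) = 286; 256 is not s-gonal.
s = 10: P(10, 8) = 232 and P(10, 9) = 297; 256 is not s-gonal.
s = 11: P(11, 7) = 196 and P(11, 8) = 260; 256 is not s-gonal.
Hits: s ∈ {4} → 1.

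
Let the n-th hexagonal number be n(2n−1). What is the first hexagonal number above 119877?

120786

Solve n(2n−1) > 119877 for integer n.
The largest n with value ≤ 119877 is 245 (since 119805 ≤ 119877 < 120786), so the first above is n = 246, value 120786.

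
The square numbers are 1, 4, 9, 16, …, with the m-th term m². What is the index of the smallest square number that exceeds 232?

16

Solve n² > 232 for integer n.
The largest n with value ≤ 232 is 15 (since 225 ≤ 232 < 256), so the first above is n = 16, value 256.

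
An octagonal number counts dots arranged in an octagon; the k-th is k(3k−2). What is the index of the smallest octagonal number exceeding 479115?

400

Solve n(3n−2) > 479115 for integer n.
The largest n with value ≤ 479115 is 399 (since 476805 ≤ 479115 < 479200), so the first above is n = 400, value 479200.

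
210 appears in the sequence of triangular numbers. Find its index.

Set n(n+1)/2 = 210, giving n² + n − 420 = 0.
The discriminant is 1 + 8·210 = 1681, and √1681 = 41.
So n = (-1 + 41) / 2 = 40/2 = 20.
Check: 20·21/2 = 210. ✓

20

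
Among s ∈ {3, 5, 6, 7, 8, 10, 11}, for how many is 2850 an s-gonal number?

2

s = 3: P(3, 75) = 2850. ✓
s = 5: P(5, 43) = 2752 and P(5, 44) = 2882; 2850 is not s-gonal.
s = 6: P(6, 38) = 2850. ✓
s = 7: P(7, 34) = 2839 and P(7, 35) = 3010; 2850 is not s-gonal.
s = 8: P(8, 31) = 2821 and P(8, 32) = 3008; 2850 is not s-gonal.
s = 10: P(10, 27) = 2835 and P(10, 28) = 3052; 2850 is not s-gonal.
s = 11: P(11, 25) = 2725 and P(11, 26) = 2951; 2850 is not s-gonal.
Hits: s ∈ {3, 6} → 2.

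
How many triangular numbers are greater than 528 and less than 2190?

The n-th triangular number is n(n+1)/2.
Smallest index with value > 528: n = 33 (giving 561).
Largest index with value < 2190: n = 65 (giving 2145).
Indices 33 through 65: 33 terms.

33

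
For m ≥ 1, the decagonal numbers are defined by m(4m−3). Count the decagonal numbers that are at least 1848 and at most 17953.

46

The n-th decagonal number is n(4n−3).
Smallest index with value ≥ 1848: n = 22 (giving 1870).
Largest index with value ≤ 17953: n = 67 (giving 17755).
Indices 22 through 67: 46 terms.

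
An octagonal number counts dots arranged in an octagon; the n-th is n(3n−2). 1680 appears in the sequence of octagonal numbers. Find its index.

Set n(3n−2) = 1680, giving 3n² − 2n − 1680 = 0.
The discriminant is 4 + 12·1680 = 20164, and √20164 = 142.
So n = (2 + 142) / 6 = 144/6 = 24.
Check: 24·(3·24 − 2) = 1680. ✓

24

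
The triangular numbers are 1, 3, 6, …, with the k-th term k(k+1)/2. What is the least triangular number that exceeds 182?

Solve n(n+1)/2 > 182 for integer n.
The largest n with value ≤ 182 is 18 (since 171 ≤ 182 < 190), so the first above is n = 19, value 190.

190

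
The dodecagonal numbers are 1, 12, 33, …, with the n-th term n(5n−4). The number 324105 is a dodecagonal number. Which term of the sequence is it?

Set n(5n−4) = 324105, giving 5n² − 4n − 324105 = 0.
The discriminant is 16 + 20·324105 = 6482116, and √6482116 = 2546.
So n = (4 + 2546) / 10 = 2550/10 = 255.

255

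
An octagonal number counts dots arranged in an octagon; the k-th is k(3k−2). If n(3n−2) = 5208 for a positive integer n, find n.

42

Set n(3n−2) = 5208, giving 3n² − 2n − 5208 = 0.
The discriminant is 4 + 12·5208 = 62500, and √62500 = 250.
So n = (2 + 250) / 6 = 252/6 = 42.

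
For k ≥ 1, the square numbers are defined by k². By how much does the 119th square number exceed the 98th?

119² = 14161 and 98² = 9604.
Difference: 14161 − 9604 = 4557.

4557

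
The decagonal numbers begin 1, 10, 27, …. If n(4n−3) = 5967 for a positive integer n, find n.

39

Set n(4n−3) = 5967, giving 4n² − 3n − 5967 = 0.
So n = (3 + 309) / 8 = 312/8 = 39.
Check: 39·(4·39 − 3) = 5967. ✓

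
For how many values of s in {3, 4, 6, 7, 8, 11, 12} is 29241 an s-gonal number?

2

s = 3: P(3, 241) = 29161 and P(3, 242) = 29403; 29241 is not s-gonal.
s = 4: P(4, 171) = 29241. ✓
s = 6: P(6, 121) = 29161 and P(6, 122) = 29646; 29241 is not s-gonal.
s = 7: P(7, 108) = 28998 and P(7, 109) = 29539; 29241 is not s-gonal.
s = 8: P(8, 99) = 29205 and P(8, 100) = 29800; 29241 is not s-gonal.
s = 11: P(11, 81) = 29241. ✓
s = 12: P(12, 76) = 28576 and P(12, 77) = 29337; 29241 is not s-gonal.
Hits: s ∈ {4, 11} → 2.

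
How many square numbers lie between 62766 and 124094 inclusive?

The n-th square number is n².
Smallest index with value ≥ 62766: n = 251 (giving 63001).
Largest index with value ≤ 124094: n = 352 (giving 123904).
Indices 251 through 352: 102 terms.

102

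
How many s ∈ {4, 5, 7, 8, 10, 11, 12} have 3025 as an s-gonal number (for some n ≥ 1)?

s = 4: P(4, 55) = 3025. ✓
s = 5: P(5, 45) = 3015 and P(5, 46) = 3151; 3025 is not s-gonal.
s = 7: P(7, 35) = 3010 and P(7, 36) = 3186; 3025 is not s-gonal.
s = 8: P(8, 32) = 3008 and P(8, 33) = 3201; 3025 is not s-gonal.
s = 10: P(10, 27) = 2835 and P(10, 28) = 3052; 3025 is not s-gonal.
s = 11: P(11, 26) = 2951 and P(11, 27) = 3186; 3025 is not s-gonal.
s = 12: P(12, 25) = 3025. ✓
Hits: s ∈ {4, 12} → 2.

2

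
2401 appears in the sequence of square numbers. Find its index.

We need n² = 2401, so n = √2401 = 49.
Check: 49² = 2401. ✓

49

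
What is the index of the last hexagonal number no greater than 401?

Solve n(2n−1) ≤ 401 for integer n.
n = 14 gives 378 ≤ 401, while n = 15 gives 435 > 401; so the answer is index 14.

14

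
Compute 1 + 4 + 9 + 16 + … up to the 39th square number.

20540

Σ_{i=1}^{39} i² = 39·40·79/6 = 20540.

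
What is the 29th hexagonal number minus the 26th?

29·(2·29 − 1) = 1653 and 26·(2·26 − 1) = 1326.
Difference: 1653 − 1326 = 327.

327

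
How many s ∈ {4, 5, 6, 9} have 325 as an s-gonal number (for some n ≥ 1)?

s = 4: P(4, 18) = 324 and P(4, 19) = 361; 325 is not s-gonal.
s = 5: P(5, 14) = 287 and P(5, 15) = 330; 325 is not s-gonal.
s = 6: P(6, 13) = 325. ✓
s = 9: P(9, 10) = 325. ✓
Hits: s ∈ {6, 9} → 2.

2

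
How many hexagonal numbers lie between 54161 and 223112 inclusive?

The n-th hexagonal number is n(2n−1).
Smallest index with value ≥ 54161: n = 165 (giving 54285).
Largest index with value ≤ 223112: n = 334 (giving 222778).
Indices 165 through 334: 170 terms.

170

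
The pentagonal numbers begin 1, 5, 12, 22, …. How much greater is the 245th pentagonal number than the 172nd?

45625

245·(3·245 − 1)/2 = 89915 and 172·(3·172 − 1)/2 = 44290.
Difference: 89915 − 44290 = 45625.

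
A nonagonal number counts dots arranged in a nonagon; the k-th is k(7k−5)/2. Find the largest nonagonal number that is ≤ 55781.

Solve n(7n−5)/2 ≤ 55781 for integer n.
n = 126 gives 55251 ≤ 55781, while n = 127 gives 56134 > 55781; so the answer is 55251.

55251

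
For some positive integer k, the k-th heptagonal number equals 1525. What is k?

Set n(5n−3)/2 = 1525, giving 5n² − 3n − 3050 = 0.
The discriminant is 9 + 40·1525 = 61009, and √61009 = 247.
So n = (3 + 247) / 10 = 250/10 = 25.
Check: 25·(5·25 − 3)/2 = 1525. ✓

25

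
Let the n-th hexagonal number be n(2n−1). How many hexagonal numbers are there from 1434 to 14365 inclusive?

The n-th hexagonal number is n(2n−1).
Smallest index with value ≥ 1434: n = 28 (giving 1540).
Largest index with value ≤ 14365: n = 85 (giving 14365).
Indices 28 through 85: 58 terms.

58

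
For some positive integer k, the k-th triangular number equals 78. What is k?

12

Set n(n+1)/2 = 78, giving n² + n − 156 = 0.
The discriminant is 1 + 8·78 = 625, and √625 = 25.
So n = (-1 + 25) / 2 = 24/2 = 12.
Check: 12·13/2 = 78. ✓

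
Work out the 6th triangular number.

21

6·7/2 = 42/2 = 21.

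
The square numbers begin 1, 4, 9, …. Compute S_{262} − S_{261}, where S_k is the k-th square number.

523

n² − (n−1)² = 2n − 1, so 262² − 261² = 2·262 − 1 = 523.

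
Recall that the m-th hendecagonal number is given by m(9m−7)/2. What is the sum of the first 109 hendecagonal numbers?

Σ i(9i−7)/2 = (9Σi² − 7Σi) / 2 over i = 1..109.
Σi = 5995 and Σi² = 437635.
(9·437635 − 7·5995) / 2 = 3896750/2 = 1948375.

1948375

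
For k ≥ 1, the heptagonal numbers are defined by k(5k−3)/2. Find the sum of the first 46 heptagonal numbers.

82156

Σ i(5i−3)/2 = (5Σi² − 3Σi) / 2 over i = 1..46.
Σi = 1081 and Σi² = 33511.
(5·33511 − 3·1081) / 2 = 164312/2 = 82156.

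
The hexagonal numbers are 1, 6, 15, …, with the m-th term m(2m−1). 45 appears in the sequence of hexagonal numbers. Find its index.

Set n(2n−1) = 45, giving 2n² − n − 45 = 0.
The discriminant is 1 + 8·45 = 361, and √361 = 19.
So n = (1 + 19) / 4 = 20/4 = 5.

5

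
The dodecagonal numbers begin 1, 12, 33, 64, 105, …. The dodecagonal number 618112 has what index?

352

Set n(5n−4) = 618112, giving 5n² − 4n − 618112 = 0.
So n = (4 + 3516) / 10 = 3520/10 = 352.
Check: 352·(5·352 − 4) = 618112. ✓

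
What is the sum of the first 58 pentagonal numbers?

Σ i(3i−1)/2 = (3Σi² − Σi) / 2 over i = 1..58.
Σi = 1711 and Σi² = 66729.
(3·66729 − 1·1711) / 2 = 198476/2 = 99238.

99238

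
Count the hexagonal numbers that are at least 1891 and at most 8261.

The n-th hexagonal number is n(2n−1).
Smallest index with value ≥ 1891: n = 31 (giving 1891).
Largest index with value ≤ 8261: n = 64 (giving 8128).
Indices 31 through 64: 34 terms.

34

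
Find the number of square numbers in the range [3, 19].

3

The n-th square number is n².
Smallest index with value ≥ 3: n = 2 (giving 4).
Largest index with value ≤ 19: n = 4 (giving 16).
Indices 2 through 4: 3 terms.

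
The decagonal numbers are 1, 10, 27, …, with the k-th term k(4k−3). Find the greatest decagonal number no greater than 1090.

Solve n(4n−3) ≤ 1090 for integer n.
n = 16 gives 976 ≤ 1090, while n = 17 gives 1105 > 1090; so the answer is 976.

976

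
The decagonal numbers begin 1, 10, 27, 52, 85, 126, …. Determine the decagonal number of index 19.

1387

19·(4·19 − 3) = 19·73 = 1387.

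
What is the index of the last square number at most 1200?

34

Solve n² ≤ 1200 for integer n.
n = 34 gives 1156 ≤ 1200, while n = 35 gives 1225 > 1200; so the answer is index 34.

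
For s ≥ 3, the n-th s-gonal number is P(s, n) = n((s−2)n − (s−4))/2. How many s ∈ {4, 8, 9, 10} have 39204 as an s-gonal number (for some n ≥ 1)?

s = 4: P(4, 198) = 39204. ✓
s = 8: P(8, 114) = 38760 and P(8, 115) = 39445; 39204 is not s-gonal.
s = 9: P(9, 106) = 39061 and P(9, 107) = 39804; 39204 is not s-gonal.
s = 10: P(10, 99) = 38907 and P(10, 100) = 39700; 39204 is not s-gonal.
Hits: s ∈ {4} → 1.

1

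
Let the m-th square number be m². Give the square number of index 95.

9025

The 95th square number is n² with n = 95.
95² = 9025.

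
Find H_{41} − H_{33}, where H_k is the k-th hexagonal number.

1176

41·(2·41 − 1) = 3321 and 33·(2·33 − 1) = 2145.
Difference: 3321 − 2145 = 1176.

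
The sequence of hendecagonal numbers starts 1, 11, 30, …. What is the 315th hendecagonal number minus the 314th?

2827

Consecutive hendecagonal numbers differ by 9n − 8: here 9·315 − 8 = 2827.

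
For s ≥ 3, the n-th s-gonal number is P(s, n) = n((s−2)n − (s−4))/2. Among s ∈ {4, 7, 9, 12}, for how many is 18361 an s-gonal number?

2

s = 4: P(4, 135) = 18225 and P(4, 136) = 18496; 18361 is not s-gonal.
s = 7: P(7, 86) = 18361. ✓
s = 9: P(9, 72) = 17964 and P(9, 73) = 18469; 18361 is not s-gonal.
s = 12: P(12, 61) = 18361. ✓
Hits: s ∈ {7, 12} → 2.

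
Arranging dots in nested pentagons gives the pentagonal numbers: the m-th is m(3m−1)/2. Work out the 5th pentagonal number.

The 5th pentagonal number is n(3n−1)/2 with n = 5.
5·(3·5 − 1)/2 = 5·14/2 = 5·7 = 35.

35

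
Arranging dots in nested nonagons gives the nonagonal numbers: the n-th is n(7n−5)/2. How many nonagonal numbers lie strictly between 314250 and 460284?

The n-th nonagonal number is n(7n−5)/2.
Smallest index with value > 314250: n = 301 (giving 316351).
Largest index with value < 460284: n = 362 (giving 457749).
Indices 301 through 362: 62 terms.

62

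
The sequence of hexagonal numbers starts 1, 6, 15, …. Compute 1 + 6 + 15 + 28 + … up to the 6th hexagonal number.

161

Σ i(2i−1) = 2Σi² − Σi over i = 1..6.
Σi = 21 and Σi² = 91.
2·91 − 1·21 = 161.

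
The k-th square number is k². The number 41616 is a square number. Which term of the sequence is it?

204

We need n² = 41616, so n = √41616 = 204.
Check: 204² = 41616. ✓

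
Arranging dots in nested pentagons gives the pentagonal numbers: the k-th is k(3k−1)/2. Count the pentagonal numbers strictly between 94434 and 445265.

The n-th pentagonal number is n(3n−1)/2.
Smallest index with value > 94434: n = 252 (giving 95130).
Largest index with value < 445265: n = 544 (giving 443632).
Indices 252 through 544: 293 terms.

293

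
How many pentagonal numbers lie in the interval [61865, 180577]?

144

The n-th pentagonal number is n(3n−1)/2.
Smallest index with value ≥ 61865: n = 204 (giving 62322).
Largest index with value ≤ 180577: n = 347 (giving 180440).
Indices 204 through 347: 144 terms.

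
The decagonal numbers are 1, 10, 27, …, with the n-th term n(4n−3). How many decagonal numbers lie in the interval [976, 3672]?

15

The n-th decagonal number is n(4n−3).
Smallest index with value ≥ 976: n = 16 (giving 976).
Largest index with value ≤ 3672: n = 30 (giving 3510).
Indices 16 through 30: 15 terms.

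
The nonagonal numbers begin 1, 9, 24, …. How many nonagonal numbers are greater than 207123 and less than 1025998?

298

The n-th nonagonal number is n(7n−5)/2.
Smallest index with value > 207123: n = 244 (giving 207766).
Largest index with value < 1025998: n = 541 (giving 1023031).
Indices 244 through 541: 298 terms.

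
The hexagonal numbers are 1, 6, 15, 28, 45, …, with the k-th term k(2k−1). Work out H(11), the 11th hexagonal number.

231

11·(2·11 − 1) = 11·21 = 231.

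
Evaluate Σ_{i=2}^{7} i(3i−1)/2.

195

Σ i(3i−1)/2 = (3Σi² − Σi) / 2 over i = 2..7.
Σi = 28 − 1 = 27 and Σi² = 140 − 1 = 139.
(3·139 − 1·27) / 2 = 390/2 = 195.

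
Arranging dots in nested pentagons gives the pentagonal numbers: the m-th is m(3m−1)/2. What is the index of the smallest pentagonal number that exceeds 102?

9

Solve n(3n−1)/2 > 102 for integer n.
The largest n with value ≤ 102 is 8 (since 92 ≤ 102 < 117), so the first above is n = 9, value 117.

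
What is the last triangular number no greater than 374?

351

Solve n(n+1)/2 ≤ 374 for integer n.
n = 26 gives 351 ≤ 374, while n = 27 gives 378 > 374; so the answer is 351.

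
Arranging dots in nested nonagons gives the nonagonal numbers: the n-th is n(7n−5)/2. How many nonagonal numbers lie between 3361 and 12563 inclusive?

The n-th nonagonal number is n(7n−5)/2.
Smallest index with value ≥ 3361: n = 32 (giving 3504).
Largest index with value ≤ 12563: n = 60 (giving 12450).
Indices 32 through 60: 29 terms.

29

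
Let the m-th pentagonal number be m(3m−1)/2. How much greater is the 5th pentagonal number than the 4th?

Consecutive pentagonal numbers differ by 3n − 2: here 3·5 − 2 = 13.

13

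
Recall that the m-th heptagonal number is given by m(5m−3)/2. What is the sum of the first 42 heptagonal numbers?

62608

Σ i(5i−3)/2 = (5Σi² − 3Σi) / 2 over i = 1..42.
Σi = 903 and Σi² = 25585.
(5·25585 − 3·903) / 2 = 125216/2 = 62608.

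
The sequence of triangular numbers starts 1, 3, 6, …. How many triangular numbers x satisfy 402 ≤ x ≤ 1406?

25

The n-th triangular number is n(n+1)/2.
Smallest index with value ≥ 402: n = 28 (giving 406).
Largest index with value ≤ 1406: n = 52 (giving 1378).
Indices 28 through 52: 25 terms.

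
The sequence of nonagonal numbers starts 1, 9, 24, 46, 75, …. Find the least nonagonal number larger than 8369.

Solve n(7n−5)/2 > 8369 for integer n.
The largest n with value ≤ 8369 is 49 (since 8281 ≤ 8369 < 8625), so the first above is n = 50, value 8625.

8625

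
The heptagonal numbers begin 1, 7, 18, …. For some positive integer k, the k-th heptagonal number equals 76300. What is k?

175

Set n(5n−3)/2 = 76300, giving 5n² − 3n − 152600 = 0.
So n = (3 + 1747) / 10 = 1750/10 = 175.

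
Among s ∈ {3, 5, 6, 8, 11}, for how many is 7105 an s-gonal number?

s = 3: P(3, 118) = 7021 and P(3, 119) = 7140; 7105 is not s-gonal.
s = 5: P(5, 68) = 6902 and P(5, 69) = 7107; 7105 is not s-gonal.
s = 6: P(6, 59) = 6903 and P(6, 60) = 7140; 7105 is not s-gonal.
s = 8: P(8, 49) = 7105. ✓
s = 11: P(11, 40) = 7060 and P(11, 41) = 7421; 7105 is not s-gonal.
Hits: s ∈ {8} → 1.

1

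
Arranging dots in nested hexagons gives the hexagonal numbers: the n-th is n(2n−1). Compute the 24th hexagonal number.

The 24th hexagonal number is n(2n−1) with n = 24.
24·(2·24 − 1) = 24·47 = 1128.

1128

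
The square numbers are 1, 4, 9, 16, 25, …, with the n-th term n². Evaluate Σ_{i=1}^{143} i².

984984

Σ_{i=1}^{143} i² = 143·144·287/6 = 984984.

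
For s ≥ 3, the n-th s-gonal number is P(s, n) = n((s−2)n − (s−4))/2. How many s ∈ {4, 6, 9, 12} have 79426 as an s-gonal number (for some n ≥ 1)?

1

s = 4: P(4, 281) = 78961 and P(4, 282) = 79524; 79426 is not s-gonal.
s = 6: P(6, 199) = 79003 and P(6, 200) = 79800; 79426 is not s-gonal.
s = 9: P(9, 151) = 79426. ✓
s = 12: P(12, 126) = 78876 and P(12, 127) = 80137; 79426 is not s-gonal.
Hits: s ∈ {9} → 1.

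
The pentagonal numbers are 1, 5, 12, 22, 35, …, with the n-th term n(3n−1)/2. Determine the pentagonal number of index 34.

The 34th pentagonal number is n(3n−1)/2 with n = 34.
34·(3·34 − 1)/2 = 34·101/2 = 1717.

1717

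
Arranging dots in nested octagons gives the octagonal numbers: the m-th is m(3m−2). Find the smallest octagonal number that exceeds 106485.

106785

Solve n(3n−2) > 106485 for integer n.
The largest n with value ≤ 106485 is 188 (since 105656 ≤ 106485 < 106785), so the first above is n = 189, value 106785.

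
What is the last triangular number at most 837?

Solve n(n+1)/2 ≤ 837 for integer n.
n = 40 gives 820 ≤ 837, while n = 41 gives 861 > 837; so the answer is 820.

820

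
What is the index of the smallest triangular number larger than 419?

Solve n(n+1)/2 > 419 for integer n.
The largest n with value ≤ 419 is 28 (since 406 ≤ 419 < 435), so the first above is n = 29, value 435.

29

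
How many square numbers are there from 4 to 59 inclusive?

6

The n-th square number is n².
Smallest index with value ≥ 4: n = 2 (giving 4).
Largest index with value ≤ 59: n = 7 (giving 49).
Indices 2 through 7: 6 terms.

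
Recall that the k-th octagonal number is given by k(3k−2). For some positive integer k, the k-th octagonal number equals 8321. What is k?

53

Set n(3n−2) = 8321, giving 3n² − 2n − 8321 = 0.
The discriminant is 4 + 12·8321 = 99856, and √99856 = 316.
So n = (2 + 316) / 6 = 318/6 = 53.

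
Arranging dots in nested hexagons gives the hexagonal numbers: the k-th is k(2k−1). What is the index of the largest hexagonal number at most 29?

4

Solve n(2n−1) ≤ 29 for integer n.
n = 4 gives 28 ≤ 29, while n = 5 gives 45 > 29; so the answer is index 4.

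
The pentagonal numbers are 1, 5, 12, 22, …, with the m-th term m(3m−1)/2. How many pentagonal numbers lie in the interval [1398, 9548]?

49

The n-th pentagonal number is n(3n−1)/2.
Smallest index with value ≥ 1398: n = 31 (giving 1426).
Largest index with value ≤ 9548: n = 79 (giving 9322).
Indices 31 through 79: 49 terms.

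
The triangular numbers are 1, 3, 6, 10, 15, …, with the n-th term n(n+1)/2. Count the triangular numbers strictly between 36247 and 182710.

The n-th triangular number is n(n+1)/2.
Smallest index with value > 36247: n = 269 (giving 36315).
Largest index with value < 182710: n = 603 (giving 182106).
Indices 269 through 603: 335 terms.

335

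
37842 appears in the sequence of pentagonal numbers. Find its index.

159

Set n(3n−1)/2 = 37842, giving 3n² − n − 75684 = 0.
The discriminant is 1 + 24·37842 = 908209, and √908209 = 953.
So n = (1 + 953) / 6 = 954/6 = 159.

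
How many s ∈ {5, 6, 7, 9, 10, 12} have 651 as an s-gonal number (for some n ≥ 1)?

s = 5: P(5, 21) = 651. ✓
s = 6: P(6, 18) = 630 and P(6, 19) = 703; 651 is not s-gonal.
s = 7: P(7, 16) = 616 and P(7, 17) = 697; 651 is not s-gonal.
s = 9: P(9, 14) = 651. ✓
s = 10: P(10, 13) = 637 and P(10, 14) = 742; 651 is not s-gonal.
s = 12: P(12, 11) = 561 and P(12, 12) = 672; 651 is not s-gonal.
Hits: s ∈ {5, 9} → 2.

2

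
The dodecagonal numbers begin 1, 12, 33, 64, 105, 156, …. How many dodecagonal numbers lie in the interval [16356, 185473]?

The n-th dodecagonal number is n(5n−4).
Smallest index with value ≥ 16356: n = 58 (giving 16588).
Largest index with value ≤ 185473: n = 193 (giving 185473).
Indices 58 through 193: 136 terms.

136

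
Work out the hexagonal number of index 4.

28

The 4th hexagonal number is n(2n−1) with n = 4.
4·(2·4 − 1) = 4·7 = 28.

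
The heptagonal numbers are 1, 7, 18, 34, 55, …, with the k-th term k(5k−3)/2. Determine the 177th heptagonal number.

The 177th heptagonal number is n(5n−3)/2 with n = 177.
177·(5·177 − 3)/2 = 177·882/2 = 177·441 = 78057.

78057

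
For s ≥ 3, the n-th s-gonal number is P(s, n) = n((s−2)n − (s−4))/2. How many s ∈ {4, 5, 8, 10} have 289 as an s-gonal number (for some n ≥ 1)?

1

s = 4: P(4, 17) = 289. ✓
s = 5: P(5, 14) = 287 and P(5, 15) = 330; 289 is not s-gonal.
s = 8: P(8, 10) = 280 and P(8, 11) = 341; 289 is not s-gonal.
s = 10: P(10, 8) = 232 and P(10, 9) = 297; 289 is not s-gonal.
Hits: s ∈ {4} → 1.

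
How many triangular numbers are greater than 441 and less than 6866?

87

The n-th triangular number is n(n+1)/2.
Smallest index with value > 441: n = 30 (giving 465).
Largest index with value < 6866: n = 116 (giving 6786).
Indices 30 through 116: 87 terms.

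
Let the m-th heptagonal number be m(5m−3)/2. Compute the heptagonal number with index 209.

The 209th heptagonal number is n(5n−3)/2 with n = 209.
209·(5·209 − 3)/2 = 209·1042/2 = 209·521 = 108889.

108889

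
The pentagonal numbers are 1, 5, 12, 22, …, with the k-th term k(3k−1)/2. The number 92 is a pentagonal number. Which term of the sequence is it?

8

Set n(3n−1)/2 = 92, giving 3n² − n − 184 = 0.
So n = (1 + 47) / 6 = 48/6 = 8.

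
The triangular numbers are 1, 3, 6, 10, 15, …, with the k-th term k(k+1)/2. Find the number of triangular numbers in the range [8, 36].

The n-th triangular number is n(n+1)/2.
Smallest index with value ≥ 8: n = 4 (giving 10).
Largest index with value ≤ 36: n = 8 (giving 36).
Indices 4 through 8: 5 terms.

5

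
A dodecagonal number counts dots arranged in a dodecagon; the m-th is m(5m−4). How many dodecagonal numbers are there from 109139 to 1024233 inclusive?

305

The n-th dodecagonal number is n(5n−4).
Smallest index with value ≥ 109139: n = 149 (giving 110409).
Largest index with value ≤ 1024233: n = 453 (giving 1024233).
Indices 149 through 453: 305 terms.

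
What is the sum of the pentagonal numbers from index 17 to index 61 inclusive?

Σ i(3i−1)/2 = (3Σi² − Σi) / 2 over i = 17..61.
Σi = 1891 − 136 = 1755 and Σi² = 77531 − 1496 = 76035.
(3·76035 − 1·1755) / 2 = 226350/2 = 113175.

113175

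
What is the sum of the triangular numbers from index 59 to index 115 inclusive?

Σ i(i+1)/2 = (Σi² + Σi) / 2 over i = 59..115.
Σi = 6670 − 1711 = 4959 and Σi² = 513590 − 66729 = 446861.
(1·446861 + 1·4959) / 2 = 451820/2 = 225910.

225910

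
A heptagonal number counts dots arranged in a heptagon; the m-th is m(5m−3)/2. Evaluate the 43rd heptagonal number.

The 43rd heptagonal number is n(5n−3)/2 with n = 43.
43·(5·43 − 3)/2 = 43·212/2 = 43·106 = 4558.

4558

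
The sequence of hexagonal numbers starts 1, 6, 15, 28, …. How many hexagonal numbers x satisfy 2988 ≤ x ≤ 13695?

45

The n-th hexagonal number is n(2n−1).
Smallest index with value ≥ 2988: n = 39 (giving 3003).
Largest index with value ≤ 13695: n = 83 (giving 13695).
Indices 39 through 83: 45 terms.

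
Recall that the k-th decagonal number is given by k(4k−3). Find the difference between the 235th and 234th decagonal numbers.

Consecutive decagonal numbers differ by 8n − 7: here 8·235 − 7 = 1873.

1873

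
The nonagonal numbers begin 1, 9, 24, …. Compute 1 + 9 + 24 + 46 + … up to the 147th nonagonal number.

Σ i(7i−5)/2 = (7Σi² − 5Σi) / 2 over i = 1..147.
Σi = 10878 and Σi² = 1069670.
(7·1069670 − 5·10878) / 2 = 7433300/2 = 3716650.

3716650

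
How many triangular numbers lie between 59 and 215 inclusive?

The n-th triangular number is n(n+1)/2.
Smallest index with value ≥ 59: n = 11 (giving 66).
Largest index with value ≤ 215: n = 20 (giving 210).
Indices 11 through 20: 10 terms.

10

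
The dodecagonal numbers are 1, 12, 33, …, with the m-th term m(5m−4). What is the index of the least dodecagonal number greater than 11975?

Solve n(5n−4) > 11975 for integer n.
The largest n with value ≤ 11975 is 49 (since 11809 ≤ 11975 < 12300), so the first above is n = 50, value 12300.

50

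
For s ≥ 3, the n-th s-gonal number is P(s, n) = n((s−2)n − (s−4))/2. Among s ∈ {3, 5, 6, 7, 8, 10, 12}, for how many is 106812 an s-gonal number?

s = 3: P(3, 461) = 106491 and P(3, 462) = 106953; 106812 is not s-gonal.
s = 5: P(5, 267) = 106800 and P(5, 268) = 107602; 106812 is not s-gonal.
s = 6: P(6, 231) = 106491 and P(6, 232) = 107416; 106812 is not s-gonal.
s = 7: P(7, 207) = 106812. ✓
s = 8: P(8, 189) = 106785 and P(8, 190) = 107920; 106812 is not s-gonal.
s = 10: P(10, 163) = 105787 and P(10, 164) = 107092; 106812 is not s-gonal.
s = 12: P(12, 146) = 105996 and P(12, 147) = 107457; 106812 is not s-gonal.
Hits: s ∈ {7} → 1.

1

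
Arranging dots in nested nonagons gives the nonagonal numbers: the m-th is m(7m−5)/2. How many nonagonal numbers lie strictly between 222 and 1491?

12

The n-th nonagonal number is n(7n−5)/2.
Smallest index with value > 222: n = 9 (giving 261).
Largest index with value < 1491: n = 20 (giving 1350).
Indices 9 through 20: 12 terms.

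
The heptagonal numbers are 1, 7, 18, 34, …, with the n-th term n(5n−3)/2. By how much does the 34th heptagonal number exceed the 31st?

483

34·(5·34 − 3)/2 = 2839 and 31·(5·31 − 3)/2 = 2356.
Difference: 2839 − 2356 = 483.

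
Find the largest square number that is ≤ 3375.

3364

Solve n² ≤ 3375 for integer n.
n = 58 gives 3364 ≤ 3375, while n = 59 gives 3481 > 3375; so the answer is 3364.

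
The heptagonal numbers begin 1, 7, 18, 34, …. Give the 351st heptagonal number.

The 351st heptagonal number is n(5n−3)/2 with n = 351.
351·(5·351 − 3)/2 = 351·1752/2 = 351·876 = 307476.

307476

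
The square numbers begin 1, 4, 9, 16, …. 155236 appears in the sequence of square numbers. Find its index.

394

We need n² = 155236, so n = √155236 = 394.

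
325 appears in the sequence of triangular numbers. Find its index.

Set n(n+1)/2 = 325, giving n² + n − 650 = 0.
The discriminant is 1 + 8·325 = 2601, and √2601 = 51.
So n = (-1 + 51) / 2 = 50/2 = 25.
Check: 25·26/2 = 325. ✓

25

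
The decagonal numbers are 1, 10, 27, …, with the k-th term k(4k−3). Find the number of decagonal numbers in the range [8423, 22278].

The n-th decagonal number is n(4n−3).
Smallest index with value ≥ 8423: n = 47 (giving 8695).
Largest index with value ≤ 22278: n = 75 (giving 22275).
Indices 47 through 75: 29 terms.

29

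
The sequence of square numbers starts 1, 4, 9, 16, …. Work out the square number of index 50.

50² = 2500.

2500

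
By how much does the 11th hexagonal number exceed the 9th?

78

11·(2·11 − 1) = 231 and 9·(2·9 − 1) = 153.
Difference: 231 − 153 = 78.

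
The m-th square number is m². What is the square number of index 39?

1521

The 39th square number is n² with n = 39.
39² = 1521.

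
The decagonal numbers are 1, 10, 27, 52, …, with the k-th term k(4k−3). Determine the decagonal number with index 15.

The 15th decagonal number is n(4n−3) with n = 15.
15·(4·15 − 3) = 15·57 = 855.

855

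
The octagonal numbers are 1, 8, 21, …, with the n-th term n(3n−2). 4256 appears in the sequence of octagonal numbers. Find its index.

Set n(3n−2) = 4256, giving 3n² − 2n − 4256 = 0.
The discriminant is 4 + 12·4256 = 51076, and √51076 = 226.
So n = (2 + 226) / 6 = 228/6 = 38.

38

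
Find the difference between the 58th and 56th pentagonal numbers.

58·(3·58 − 1)/2 = 5017 and 56·(3·56 − 1)/2 = 4676.
Difference: 5017 − 4676 = 341.

341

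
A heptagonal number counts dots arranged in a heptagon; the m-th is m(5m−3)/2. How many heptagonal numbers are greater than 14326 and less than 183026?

194

The n-th heptagonal number is n(5n−3)/2.
Smallest index with value > 14326: n = 77 (giving 14707).
Largest index with value < 183026: n = 270 (giving 181845).
Indices 77 through 270: 194 terms.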